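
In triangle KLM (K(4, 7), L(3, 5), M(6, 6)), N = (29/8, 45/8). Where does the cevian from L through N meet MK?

(14/3, 20/3)

Barycentric coordinates of N with respect to KLM: (1/4, 5/8, 1/8).
On side MK the L-coordinate is zero; dropping N's L-weight 5/8 and renormalizing the remaining 1/8 : 1/4 gives weights 1/3, 2/3 on M, K.
J = (1/3)·(6, 6) + (2/3)·(4, 7) = (14/3, 20/3).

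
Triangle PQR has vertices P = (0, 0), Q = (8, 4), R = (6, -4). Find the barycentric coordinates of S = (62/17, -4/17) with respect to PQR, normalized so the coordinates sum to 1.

(8/17, 4/17, 5/17)

Signed area of the reference triangle: [PQR] = ½·(0·(4−(-4)) + 8·(-4−0) + 6·(0−4)) = ½·(0 − 32 − 24) = -28.
[SQR] = ½·((62/17)·(4−(-4)) + 8·(-4−(-4/17)) + 6·(-4/17−4)) = ½·(496/17 − 512/17 − 432/17) = -224/17, so the P-coordinate is (-224/17)/(-28) = 8/17.
[PSR] = ½·(0·(-4/17−(-4)) + (62/17)·(-4−0) + 6·(0−(-4/17))) = ½·(0 − 248/17 + 24/17) = -112/17, so the Q-coordinate is 4/17.
[PQS] = ½·(0·(4−(-4/17)) + 8·(-4/17−0) + (62/17)·(0−4)) = ½·(0 − 32/17 − 248/17) = -140/17, so the R-coordinate is 5/17.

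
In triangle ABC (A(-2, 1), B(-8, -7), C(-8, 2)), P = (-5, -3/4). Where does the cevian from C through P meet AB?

Barycentric coordinates of P with respect to ABC: (1/2, 1/4, 1/4).
On side AB the C-coordinate is zero; dropping P's C-weight 1/4 and renormalizing the remaining 1/2 : 1/4 gives weights 2/3, 1/3 on A, B.
Q = (2/3)·(-2, 1) + (1/3)·(-8, -7) = (-4, -5/3).

(-4, -5/3)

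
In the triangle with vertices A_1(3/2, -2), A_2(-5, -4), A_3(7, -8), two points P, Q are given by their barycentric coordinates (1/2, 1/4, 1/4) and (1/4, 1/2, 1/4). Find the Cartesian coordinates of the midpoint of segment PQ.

(7/16, -17/4)

Barycentric coordinates of the midpoint are the average: (3/8, 3/8, 1/4).
Converting: (3/8)·A_1 + (3/8)·A_2 + (1/4)·A_3 = (7/16, -17/4).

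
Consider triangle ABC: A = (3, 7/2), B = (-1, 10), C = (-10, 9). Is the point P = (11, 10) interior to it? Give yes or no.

no

Barycentric coordinates of P: (24/125, 257/125, -156/125).
The three coordinates are positive, positive, negative; a point is interior exactly when all three are positive.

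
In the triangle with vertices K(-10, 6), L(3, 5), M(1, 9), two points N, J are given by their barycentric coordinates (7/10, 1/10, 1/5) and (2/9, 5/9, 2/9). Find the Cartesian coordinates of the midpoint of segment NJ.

(-41/12, 227/36)

Barycentric coordinates of the midpoint are the average: (83/180, 59/180, 19/90).
Converting: (83/180)·K + (59/180)·L + (19/90)·M = (-41/12, 227/36).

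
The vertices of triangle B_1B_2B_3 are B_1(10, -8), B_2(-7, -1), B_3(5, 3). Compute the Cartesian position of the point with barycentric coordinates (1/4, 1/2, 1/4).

M = (1/4)·B_1 + (1/2)·B_2 + (1/4)·B_3.
x-coordinate: (1/4)·10 + (1/2)·(-7) + (1/4)·5 = 1/4.
y-coordinate: (1/4)·(-8) + (1/2)·(-1) + (1/4)·3 = -7/4.

(1/4, -7/4)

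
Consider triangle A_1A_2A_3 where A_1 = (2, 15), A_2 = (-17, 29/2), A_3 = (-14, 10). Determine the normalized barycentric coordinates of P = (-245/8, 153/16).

(-7/8, 7/8, 1)

Signed area of the reference triangle: [A_1A_2A_3] = ½·(2·(29/2−10) + (-17)·(10−15) + (-14)·(15−(29/2))) = ½·(9 + 85 − 7) = 87/2.
[PA_2A_3] = ½·((-245/8)·(29/2−10) + (-17)·(10−(153/16)) + (-14)·(153/16−(29/2))) = ½·(-2205/16 − 119/16 + 553/8) = -609/16, so the A_1-coordinate is (-609/16)/(87/2) = -7/8.
[A_1PA_3] = ½·(2·(153/16−10) + (-245/8)·(10−15) + (-14)·(15−(153/16))) = ½·(-7/8 + 1225/8 − 609/8) = 609/16, so the A_2-coordinate is 7/8.
[A_1A_2P] = ½·(2·(29/2−(153/16)) + (-17)·(153/16−15) + (-245/8)·(15−(29/2))) = ½·(79/8 + 1479/16 − 245/16) = 87/2, so the A_3-coordinate is 1.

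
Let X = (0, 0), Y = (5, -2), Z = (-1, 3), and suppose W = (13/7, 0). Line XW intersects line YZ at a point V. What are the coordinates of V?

Barycentric coordinates of W with respect to XYZ: (2/7, 3/7, 2/7).
On side YZ the X-coordinate is zero; dropping W's X-weight 2/7 and renormalizing the remaining 3/7 : 2/7 gives weights 3/5, 2/5 on Y, Z.
V = (3/5)·(5, -2) + (2/5)·(-1, 3) = (13/5, 0).

(13/5, 0)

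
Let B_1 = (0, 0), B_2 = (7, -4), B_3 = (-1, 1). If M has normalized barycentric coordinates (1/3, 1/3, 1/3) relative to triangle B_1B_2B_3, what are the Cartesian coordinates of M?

(2, -1)

M = (1/3)·B_1 + (1/3)·B_2 + (1/3)·B_3.
x-coordinate: (1/3)·0 + (1/3)·7 + (1/3)·(-1) = 2.
y-coordinate: (1/3)·0 + (1/3)·(-4) + (1/3)·1 = -1.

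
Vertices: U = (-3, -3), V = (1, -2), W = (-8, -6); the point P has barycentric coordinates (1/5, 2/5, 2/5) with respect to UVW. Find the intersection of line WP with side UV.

Line WP meets UV where the W-coordinate vanishes; zeroing P's W-weight and renormalizing leaves U, V-weights 1/5 : 2/5 → (1/3, 2/3).
So Q = (1/3)·U + (2/3)·V = (-1/3, -7/3).

(-1/3, -7/3)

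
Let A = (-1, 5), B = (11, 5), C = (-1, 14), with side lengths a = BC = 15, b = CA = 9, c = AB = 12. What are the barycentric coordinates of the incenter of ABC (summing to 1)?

The incenter has barycentric coordinates proportional to the opposite side lengths: (15 : 9 : 12).
Normalizing by 15+9+12 = 36 gives (5/12, 1/4, 1/3).

(5/12, 1/4, 1/3)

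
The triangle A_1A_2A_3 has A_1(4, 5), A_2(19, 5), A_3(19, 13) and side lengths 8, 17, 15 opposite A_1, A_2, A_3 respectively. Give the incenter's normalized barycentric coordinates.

The incenter has barycentric coordinates proportional to the opposite side lengths: (8 : 17 : 15).
Normalizing by 8+17+15 = 40 gives (1/5, 17/40, 3/8).

(1/5, 17/40, 3/8)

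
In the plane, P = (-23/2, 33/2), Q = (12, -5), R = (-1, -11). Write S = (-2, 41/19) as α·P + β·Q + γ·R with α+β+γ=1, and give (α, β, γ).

Signed area of the reference triangle: [PQR] = ½·((-23/2)·(-5−(-11)) + 12·(-11−(33/2)) + (-1)·(33/2−(-5))) = ½·(-69 − 330 − 43/2) = -841/4.
[SQR] = ½·((-2)·(-5−(-11)) + 12·(-11−(41/19)) + (-1)·(41/19−(-5))) = ½·(-12 − 3000/19 − 136/19) = -1682/19, so the P-coordinate is (-1682/19)/(-841/4) = 8/19.
[PSR] = ½·((-23/2)·(41/19−(-11)) + (-2)·(-11−(33/2)) + (-1)·(33/2−(41/19))) = ½·(-2875/19 + 55 − 545/38) = -4205/76, so the Q-coordinate is 5/19.
[PQS] = ½·((-23/2)·(-5−(41/19)) + 12·(41/19−(33/2)) + (-2)·(33/2−(-5))) = ½·(1564/19 − 3270/19 − 43) = -2523/38, so the R-coordinate is 6/19.

(8/19, 5/19, 6/19)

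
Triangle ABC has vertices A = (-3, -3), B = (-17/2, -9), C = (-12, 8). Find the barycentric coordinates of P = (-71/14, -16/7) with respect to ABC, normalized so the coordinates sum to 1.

(5/7, 1/7, 1/7)

Signed area of the reference triangle: [ABC] = ½·((-3)·(-9−8) + (-17/2)·(8−(-3)) + (-12)·(-3−(-9))) = ½·(51 − 187/2 − 72) = -229/4.
[PBC] = ½·((-71/14)·(-9−8) + (-17/2)·(8−(-16/7)) + (-12)·(-16/7−(-9))) = ½·(1207/14 − 612/7 − 564/7) = -1145/28, so the A-coordinate is (-1145/28)/(-229/4) = 5/7.
[APC] = ½·((-3)·(-16/7−8) + (-71/14)·(8−(-3)) + (-12)·(-3−(-16/7))) = ½·(216/7 − 781/14 + 60/7) = -229/28, so the B-coordinate is 1/7.
[ABP] = ½·((-3)·(-9−(-16/7)) + (-17/2)·(-16/7−(-3)) + (-71/14)·(-3−(-9))) = ½·(141/7 − 85/14 − 213/7) = -229/28, so the C-coordinate is 1/7.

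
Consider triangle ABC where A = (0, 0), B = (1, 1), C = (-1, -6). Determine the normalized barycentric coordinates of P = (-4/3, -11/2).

Signed area of the reference triangle: [ABC] = ½·(0·(1−(-6)) + 1·(-6−0) + (-1)·(0−1)) = ½·(0 − 6 + 1) = -5/2.
[PBC] = ½·((-4/3)·(1−(-6)) + 1·(-6−(-11/2)) + (-1)·(-11/2−1)) = ½·(-28/3 − 1/2 + 13/2) = -5/3, so the A-coordinate is (-5/3)/(-5/2) = 2/3.
[APC] = ½·(0·(-11/2−(-6)) + (-4/3)·(-6−0) + (-1)·(0−(-11/2))) = ½·(0 + 8 − 11/2) = 5/4, so the B-coordinate is -1/2.
[ABP] = ½·(0·(1−(-11/2)) + 1·(-11/2−0) + (-4/3)·(0−1)) = ½·(0 − 11/2 + 4/3) = -25/12, so the C-coordinate is 5/6.

(2/3, -1/2, 5/6)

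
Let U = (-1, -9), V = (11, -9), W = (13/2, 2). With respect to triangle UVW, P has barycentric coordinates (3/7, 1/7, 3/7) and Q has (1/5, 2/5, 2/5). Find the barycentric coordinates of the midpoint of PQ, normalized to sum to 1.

(11/35, 19/70, 29/70)

Since both coordinate triples sum to 1, the midpoint's barycentrics are the componentwise average.
(3/7+1/5)/2 = 11/35; similarly 19/70 and 29/70.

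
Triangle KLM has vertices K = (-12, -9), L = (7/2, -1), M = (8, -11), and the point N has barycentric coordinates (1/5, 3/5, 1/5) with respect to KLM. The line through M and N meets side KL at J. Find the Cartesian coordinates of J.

Line MN meets KL where the M-coordinate vanishes; zeroing N's M-weight and renormalizing leaves K, L-weights 1/5 : 3/5 → (1/4, 3/4).
So J = (1/4)·K + (3/4)·L = (-3/8, -3).

(-3/8, -3)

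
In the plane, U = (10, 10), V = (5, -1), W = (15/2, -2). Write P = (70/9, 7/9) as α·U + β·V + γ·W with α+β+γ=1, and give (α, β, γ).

(2/9, 1/9, 2/3)

Signed area of the reference triangle: [UVW] = ½·(10·(-1−(-2)) + 5·(-2−10) + (15/2)·(10−(-1))) = ½·(10 − 60 + 165/2) = 65/4.
[PVW] = ½·((70/9)·(-1−(-2)) + 5·(-2−(7/9)) + (15/2)·(7/9−(-1))) = ½·(70/9 − 125/9 + 40/3) = 65/18, so the U-coordinate is (65/18)/(65/4) = 2/9.
[UPW] = ½·(10·(7/9−(-2)) + (70/9)·(-2−10) + (15/2)·(10−(7/9))) = ½·(250/9 − 280/3 + 415/6) = 65/36, so the V-coordinate is 1/9.
[UVP] = ½·(10·(-1−(7/9)) + 5·(7/9−10) + (70/9)·(10−(-1))) = ½·(-160/9 − 415/9 + 770/9) = 65/6, so the W-coordinate is 2/3.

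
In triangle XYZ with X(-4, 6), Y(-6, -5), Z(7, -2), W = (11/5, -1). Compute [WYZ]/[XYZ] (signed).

1/5

[XYZ] = ½·((-4)·(-5−(-2)) + (-6)·(-2−6) + 7·(6−(-5))) = ½·(12 + 48 + 77) = 137/2.
[WYZ] = ½·((11/5)·(-5−(-2)) + (-6)·(-2−(-1)) + 7·(-1−(-5))) = ½·(-33/5 + 6 + 28) = 137/10, so the ratio is (137/10)/(137/2) = 1/5.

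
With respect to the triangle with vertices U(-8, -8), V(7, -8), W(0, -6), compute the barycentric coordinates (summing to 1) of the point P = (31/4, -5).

(-3/4, 1/4, 3/2)

Signed area of the reference triangle: [UVW] = ½·((-8)·(-8−(-6)) + 7·(-6−(-8)) + 0·(-8−(-8))) = ½·(16 + 14 + 0) = 15.
[PVW] = ½·((31/4)·(-8−(-6)) + 7·(-6−(-5)) + 0·(-5−(-8))) = ½·(-31/2 − 7 + 0) = -45/4, so the U-coordinate is (-45/4)/15 = -3/4.
[UPW] = ½·((-8)·(-5−(-6)) + (31/4)·(-6−(-8)) + 0·(-8−(-5))) = ½·(-8 + 31/2 + 0) = 15/4, so the V-coordinate is 1/4.
[UVP] = ½·((-8)·(-8−(-5)) + 7·(-5−(-8)) + (31/4)·(-8−(-8))) = ½·(24 + 21 + 0) = 45/2, so the W-coordinate is 3/2.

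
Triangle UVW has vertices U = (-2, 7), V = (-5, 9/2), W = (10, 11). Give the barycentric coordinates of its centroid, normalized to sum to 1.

The centroid is the average of the vertices, so each weight is 1/3.

(1/3, 1/3, 1/3)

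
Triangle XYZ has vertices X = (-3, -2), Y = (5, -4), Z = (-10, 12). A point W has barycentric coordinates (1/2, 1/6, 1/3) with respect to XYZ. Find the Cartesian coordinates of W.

(-4, 7/3)

W = (1/2)·X + (1/6)·Y + (1/3)·Z.
x-coordinate: (1/2)·(-3) + (1/6)·5 + (1/3)·(-10) = -4.
y-coordinate: (1/2)·(-2) + (1/6)·(-4) + (1/3)·12 = 7/3.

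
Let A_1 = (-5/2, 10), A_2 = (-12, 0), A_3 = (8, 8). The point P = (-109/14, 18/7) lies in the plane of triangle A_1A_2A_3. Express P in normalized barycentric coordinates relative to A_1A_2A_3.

(1/7, 5/7, 1/7)

Signed area of the reference triangle: [A_1A_2A_3] = ½·((-5/2)·(0−8) + (-12)·(8−10) + 8·(10−0)) = ½·(20 + 24 + 80) = 62.
[PA_2A_3] = ½·((-109/14)·(0−8) + (-12)·(8−(18/7)) + 8·(18/7−0)) = ½·(436/7 − 456/7 + 144/7) = 62/7, so the A_1-coordinate is (62/7)/62 = 1/7.
[A_1PA_3] = ½·((-5/2)·(18/7−8) + (-109/14)·(8−10) + 8·(10−(18/7))) = ½·(95/7 + 109/7 + 416/7) = 310/7, so the A_2-coordinate is 5/7.
[A_1A_2P] = ½·((-5/2)·(0−(18/7)) + (-12)·(18/7−10) + (-109/14)·(10−0)) = ½·(45/7 + 624/7 − 545/7) = 62/7, so the A_3-coordinate is 1/7.
Check: 1/7 + 5/7 + 1/7 = 1.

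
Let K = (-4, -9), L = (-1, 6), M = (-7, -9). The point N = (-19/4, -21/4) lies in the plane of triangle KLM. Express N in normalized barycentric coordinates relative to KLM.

Signed area of the reference triangle: [KLM] = ½·((-4)·(6−(-9)) + (-1)·(-9−(-9)) + (-7)·(-9−6)) = ½·(-60 + 0 + 105) = 45/2.
[NLM] = ½·((-19/4)·(6−(-9)) + (-1)·(-9−(-21/4)) + (-7)·(-21/4−6)) = ½·(-285/4 + 15/4 + 315/4) = 45/8, so the K-coordinate is (45/8)/(45/2) = 1/4.
[KNM] = ½·((-4)·(-21/4−(-9)) + (-19/4)·(-9−(-9)) + (-7)·(-9−(-21/4))) = ½·(-15 + 0 + 105/4) = 45/8, so the L-coordinate is 1/4.
[KLN] = ½·((-4)·(6−(-21/4)) + (-1)·(-21/4−(-9)) + (-19/4)·(-9−6)) = ½·(-45 − 15/4 + 285/4) = 45/4, so the M-coordinate is 1/2.

(1/4, 1/4, 1/2)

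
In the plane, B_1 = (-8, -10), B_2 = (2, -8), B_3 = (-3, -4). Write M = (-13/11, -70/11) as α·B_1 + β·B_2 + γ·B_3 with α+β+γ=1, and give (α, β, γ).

Signed area of the reference triangle: [B_1B_2B_3] = ½·((-8)·(-8−(-4)) + 2·(-4−(-10)) + (-3)·(-10−(-8))) = ½·(32 + 12 + 6) = 25.
[MB_2B_3] = ½·((-13/11)·(-8−(-4)) + 2·(-4−(-70/11)) + (-3)·(-70/11−(-8))) = ½·(52/11 + 52/11 − 54/11) = 25/11, so the B_1-coordinate is (25/11)/25 = 1/11.
[B_1MB_3] = ½·((-8)·(-70/11−(-4)) + (-13/11)·(-4−(-10)) + (-3)·(-10−(-70/11))) = ½·(208/11 − 78/11 + 120/11) = 125/11, so the B_2-coordinate is 5/11.
[B_1B_2M] = ½·((-8)·(-8−(-70/11)) + 2·(-70/11−(-10)) + (-13/11)·(-10−(-8))) = ½·(144/11 + 80/11 + 26/11) = 125/11, so the B_3-coordinate is 5/11.
Check: 1/11 + 5/11 + 5/11 = 1.

(1/11, 5/11, 5/11)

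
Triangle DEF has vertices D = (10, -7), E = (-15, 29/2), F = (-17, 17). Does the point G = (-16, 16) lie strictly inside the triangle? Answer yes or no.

yes

Barycentric coordinates of G: (1/39, 2/13, 32/39).
The three coordinates are positive, positive, positive; a point is interior exactly when all three are positive.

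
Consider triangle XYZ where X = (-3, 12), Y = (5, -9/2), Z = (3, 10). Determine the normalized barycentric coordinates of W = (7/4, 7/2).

(3/8, 1/2, 1/8)

Signed area of the reference triangle: [XYZ] = ½·((-3)·(-9/2−10) + 5·(10−12) + 3·(12−(-9/2))) = ½·(87/2 − 10 + 99/2) = 83/2.
[WYZ] = ½·((7/4)·(-9/2−10) + 5·(10−(7/2)) + 3·(7/2−(-9/2))) = ½·(-203/8 + 65/2 + 24) = 249/16, so the X-coordinate is (249/16)/(83/2) = 3/8.
[XWZ] = ½·((-3)·(7/2−10) + (7/4)·(10−12) + 3·(12−(7/2))) = ½·(39/2 − 7/2 + 51/2) = 83/4, so the Y-coordinate is 1/2.
[XYW] = ½·((-3)·(-9/2−(7/2)) + 5·(7/2−12) + (7/4)·(12−(-9/2))) = ½·(24 − 85/2 + 231/8) = 83/16, so the Z-coordinate is 1/8.
Check: 3/8 + 1/2 + 1/8 = 1.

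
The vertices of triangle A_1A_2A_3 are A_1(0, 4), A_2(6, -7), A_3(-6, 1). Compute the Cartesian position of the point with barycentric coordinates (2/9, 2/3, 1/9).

(10/3, -11/3)

P = (2/9)·A_1 + (2/3)·A_2 + (1/9)·A_3.
x-coordinate: (2/9)·0 + (2/3)·6 + (1/9)·(-6) = 10/3.
y-coordinate: (2/9)·4 + (2/3)·(-7) + (1/9)·1 = -11/3.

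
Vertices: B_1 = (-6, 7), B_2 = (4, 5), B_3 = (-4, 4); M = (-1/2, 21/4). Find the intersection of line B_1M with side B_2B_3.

Barycentric coordinates of M with respect to B_1B_2B_3: (1/4, 1/2, 1/4).
On side B_2B_3 the B_1-coordinate is zero; dropping M's B_1-weight 1/4 and renormalizing the remaining 1/2 : 1/4 gives weights 2/3, 1/3 on B_2, B_3.
N = (2/3)·(4, 5) + (1/3)·(-4, 4) = (4/3, 14/3).

(4/3, 14/3)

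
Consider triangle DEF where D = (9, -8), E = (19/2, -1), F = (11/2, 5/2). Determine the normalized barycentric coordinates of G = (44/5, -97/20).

(3/5, 3/10, 1/10)

Signed area of the reference triangle: [DEF] = ½·(9·(-1−(5/2)) + (19/2)·(5/2−(-8)) + (11/2)·(-8−(-1))) = ½·(-63/2 + 399/4 − 77/2) = 119/8.
[GEF] = ½·((44/5)·(-1−(5/2)) + (19/2)·(5/2−(-97/20)) + (11/2)·(-97/20−(-1))) = ½·(-154/5 + 2793/40 − 847/40) = 357/40, so the D-coordinate is (357/40)/(119/8) = 3/5.
[DGF] = ½·(9·(-97/20−(5/2)) + (44/5)·(5/2−(-8)) + (11/2)·(-8−(-97/20))) = ½·(-1323/20 + 462/5 − 693/40) = 357/80, so the E-coordinate is 3/10.
[DEG] = ½·(9·(-1−(-97/20)) + (19/2)·(-97/20−(-8)) + (44/5)·(-8−(-1))) = ½·(693/20 + 1197/40 − 308/5) = 119/80, so the F-coordinate is 1/10.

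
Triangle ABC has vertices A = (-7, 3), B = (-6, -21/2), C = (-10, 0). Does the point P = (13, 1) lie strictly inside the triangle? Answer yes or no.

no

Barycentric coordinates of P: (491/87, 44/29, -536/87).
The three coordinates are positive, positive, negative; a point is interior exactly when all three are positive.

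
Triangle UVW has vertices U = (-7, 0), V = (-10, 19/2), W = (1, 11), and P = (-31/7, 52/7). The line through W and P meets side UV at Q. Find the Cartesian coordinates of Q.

Barycentric coordinates of P with respect to UVW: (2/7, 2/7, 3/7).
On side UV the W-coordinate is zero; dropping P's W-weight 3/7 and renormalizing the remaining 2/7 : 2/7 gives weights 1/2, 1/2 on U, V.
Q = (1/2)·(-7, 0) + (1/2)·(-10, 19/2) = (-17/2, 19/4).

(-17/2, 19/4)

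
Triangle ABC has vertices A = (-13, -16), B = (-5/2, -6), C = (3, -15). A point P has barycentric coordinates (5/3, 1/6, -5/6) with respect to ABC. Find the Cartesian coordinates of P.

P = (5/3)·A + (1/6)·B + (-5/6)·C.
x-coordinate: (5/3)·(-13) + (1/6)·(-5/2) + (-5/6)·3 = -295/12.
y-coordinate: (5/3)·(-16) + (1/6)·(-6) + (-5/6)·(-15) = -91/6.

(-295/12, -91/6)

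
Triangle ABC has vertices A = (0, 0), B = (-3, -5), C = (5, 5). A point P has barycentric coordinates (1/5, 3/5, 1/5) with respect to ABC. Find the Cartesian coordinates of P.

(-4/5, -2)

P = (1/5)·A + (3/5)·B + (1/5)·C.
x-coordinate: (1/5)·0 + (3/5)·(-3) + (1/5)·5 = -4/5.
y-coordinate: (1/5)·0 + (3/5)·(-5) + (1/5)·5 = -2.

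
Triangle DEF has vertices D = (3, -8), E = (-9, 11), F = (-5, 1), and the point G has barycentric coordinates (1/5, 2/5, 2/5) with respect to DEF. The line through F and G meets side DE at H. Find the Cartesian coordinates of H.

(-5, 14/3)

Line FG meets DE where the F-coordinate vanishes; zeroing G's F-weight and renormalizing leaves D, E-weights 1/5 : 2/5 → (1/3, 2/3).
So H = (1/3)·D + (2/3)·E = (-5, 14/3).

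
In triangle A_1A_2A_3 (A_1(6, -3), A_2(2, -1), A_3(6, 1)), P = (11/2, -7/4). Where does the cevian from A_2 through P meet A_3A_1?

(6, -13/7)

Barycentric coordinates of P with respect to A_1A_2A_3: (5/8, 1/8, 1/4).
On side A_3A_1 the A_2-coordinate is zero; dropping P's A_2-weight 1/8 and renormalizing the remaining 1/4 : 5/8 gives weights 2/7, 5/7 on A_3, A_1.
Q = (2/7)·(6, 1) + (5/7)·(6, -3) = (6, -13/7).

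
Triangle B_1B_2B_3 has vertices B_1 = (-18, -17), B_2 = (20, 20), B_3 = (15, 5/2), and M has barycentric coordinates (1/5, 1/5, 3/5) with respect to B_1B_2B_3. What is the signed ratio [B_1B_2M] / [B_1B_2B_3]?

3/5

The signed ratio [B_1B_2M]/[B_1B_2B_3] equals the barycentric coordinate of M at vertex B_3, which is 3/5.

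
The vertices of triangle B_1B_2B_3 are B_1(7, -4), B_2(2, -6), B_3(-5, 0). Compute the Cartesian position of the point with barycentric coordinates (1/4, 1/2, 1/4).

M = (1/4)·B_1 + (1/2)·B_2 + (1/4)·B_3.
x-coordinate: (1/4)·7 + (1/2)·2 + (1/4)·(-5) = 3/2.
y-coordinate: (1/4)·(-4) + (1/2)·(-6) + (1/4)·0 = -4.

(3/2, -4)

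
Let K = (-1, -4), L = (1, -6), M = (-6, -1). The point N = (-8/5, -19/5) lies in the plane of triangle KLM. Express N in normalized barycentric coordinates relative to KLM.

Signed area of the reference triangle: [KLM] = ½·((-1)·(-6−(-1)) + 1·(-1−(-4)) + (-6)·(-4−(-6))) = ½·(5 + 3 − 12) = -2.
[NLM] = ½·((-8/5)·(-6−(-1)) + 1·(-1−(-19/5)) + (-6)·(-19/5−(-6))) = ½·(8 + 14/5 − 66/5) = -6/5, so the K-coordinate is (-6/5)/(-2) = 3/5.
[KNM] = ½·((-1)·(-19/5−(-1)) + (-8/5)·(-1−(-4)) + (-6)·(-4−(-19/5))) = ½·(14/5 − 24/5 + 6/5) = -2/5, so the L-coordinate is 1/5.
[KLN] = ½·((-1)·(-6−(-19/5)) + 1·(-19/5−(-4)) + (-8/5)·(-4−(-6))) = ½·(11/5 + 1/5 − 16/5) = -2/5, so the M-coordinate is 1/5.
Check: 3/5 + 1/5 + 1/5 = 1.

(3/5, 1/5, 1/5)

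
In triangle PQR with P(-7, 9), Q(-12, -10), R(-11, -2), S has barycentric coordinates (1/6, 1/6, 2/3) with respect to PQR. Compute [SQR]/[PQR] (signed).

1/6

The signed ratio [SQR]/[PQR] equals the barycentric coordinate of S at vertex P, which is 1/6.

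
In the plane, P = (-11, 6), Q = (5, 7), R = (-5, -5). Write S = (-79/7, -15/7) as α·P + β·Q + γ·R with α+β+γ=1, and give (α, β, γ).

Signed area of the reference triangle: [PQR] = ½·((-11)·(7−(-5)) + 5·(-5−6) + (-5)·(6−7)) = ½·(-132 − 55 + 5) = -91.
[SQR] = ½·((-79/7)·(7−(-5)) + 5·(-5−(-15/7)) + (-5)·(-15/7−7)) = ½·(-948/7 − 100/7 + 320/7) = -52, so the P-coordinate is (-52)/(-91) = 4/7.
[PSR] = ½·((-11)·(-15/7−(-5)) + (-79/7)·(-5−6) + (-5)·(6−(-15/7))) = ½·(-220/7 + 869/7 − 285/7) = 26, so the Q-coordinate is -2/7.
[PQS] = ½·((-11)·(7−(-15/7)) + 5·(-15/7−6) + (-79/7)·(6−7)) = ½·(-704/7 − 285/7 + 79/7) = -65, so the R-coordinate is 5/7.

(4/7, -2/7, 5/7)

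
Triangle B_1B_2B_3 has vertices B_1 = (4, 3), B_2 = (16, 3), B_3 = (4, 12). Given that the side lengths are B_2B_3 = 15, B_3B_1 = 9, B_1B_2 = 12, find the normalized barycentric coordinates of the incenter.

(5/12, 1/4, 1/3)

The incenter has barycentric coordinates proportional to the opposite side lengths: (15 : 9 : 12).
Normalizing by 15+9+12 = 36 gives (5/12, 1/4, 1/3).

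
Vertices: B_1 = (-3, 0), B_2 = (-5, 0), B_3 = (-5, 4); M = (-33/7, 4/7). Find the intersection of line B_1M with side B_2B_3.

Barycentric coordinates of M with respect to B_1B_2B_3: (1/7, 5/7, 1/7).
On side B_2B_3 the B_1-coordinate is zero; dropping M's B_1-weight 1/7 and renormalizing the remaining 5/7 : 1/7 gives weights 5/6, 1/6 on B_2, B_3.
N = (5/6)·(-5, 0) + (1/6)·(-5, 4) = (-5, 2/3).

(-5, 2/3)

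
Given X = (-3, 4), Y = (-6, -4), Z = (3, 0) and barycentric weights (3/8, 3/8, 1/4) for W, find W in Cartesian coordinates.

(-21/8, 0)

W = (3/8)·X + (3/8)·Y + (1/4)·Z.
x-coordinate: (3/8)·(-3) + (3/8)·(-6) + (1/4)·3 = -21/8.
y-coordinate: (3/8)·4 + (3/8)·(-4) + (1/4)·0 = 0.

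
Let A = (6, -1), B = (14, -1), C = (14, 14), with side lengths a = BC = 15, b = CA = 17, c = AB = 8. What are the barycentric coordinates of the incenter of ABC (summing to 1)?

(3/8, 17/40, 1/5)

The incenter has barycentric coordinates proportional to the opposite side lengths: (15 : 17 : 8).
Normalizing by 15+17+8 = 40 gives (3/8, 17/40, 1/5).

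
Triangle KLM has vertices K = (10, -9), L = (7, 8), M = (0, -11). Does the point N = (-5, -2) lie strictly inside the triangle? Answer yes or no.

no

Barycentric coordinates of N: (-79/88, 25/44, 117/88).
The three coordinates are negative, positive, positive; a point is interior exactly when all three are positive.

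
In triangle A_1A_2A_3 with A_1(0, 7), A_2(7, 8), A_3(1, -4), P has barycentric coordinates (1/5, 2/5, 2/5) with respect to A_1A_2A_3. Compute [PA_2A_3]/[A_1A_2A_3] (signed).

1/5

The signed ratio [PA_2A_3]/[A_1A_2A_3] equals the barycentric coordinate of P at vertex A_1, which is 1/5.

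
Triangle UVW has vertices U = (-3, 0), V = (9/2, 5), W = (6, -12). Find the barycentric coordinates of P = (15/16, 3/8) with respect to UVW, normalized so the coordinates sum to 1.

Signed area of the reference triangle: [UVW] = ½·((-3)·(5−(-12)) + (9/2)·(-12−0) + 6·(0−5)) = ½·(-51 − 54 − 30) = -135/2.
[PVW] = ½·((15/16)·(5−(-12)) + (9/2)·(-12−(3/8)) + 6·(3/8−5)) = ½·(255/16 − 891/16 − 111/4) = -135/4, so the U-coordinate is (-135/4)/(-135/2) = 1/2.
[UPW] = ½·((-3)·(3/8−(-12)) + (15/16)·(-12−0) + 6·(0−(3/8))) = ½·(-297/8 − 45/4 − 9/4) = -405/16, so the V-coordinate is 3/8.
[UVP] = ½·((-3)·(5−(3/8)) + (9/2)·(3/8−0) + (15/16)·(0−5)) = ½·(-111/8 + 27/16 − 75/16) = -135/16, so the W-coordinate is 1/8.

(1/2, 3/8, 1/8)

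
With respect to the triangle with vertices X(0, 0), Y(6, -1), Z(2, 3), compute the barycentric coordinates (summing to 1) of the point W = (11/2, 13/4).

(-3/4, 1/2, 5/4)

Signed area of the reference triangle: [XYZ] = ½·(0·(-1−3) + 6·(3−0) + 2·(0−(-1))) = ½·(0 + 18 + 2) = 10.
[WYZ] = ½·((11/2)·(-1−3) + 6·(3−(13/4)) + 2·(13/4−(-1))) = ½·(-22 − 3/2 + 17/2) = -15/2, so the X-coordinate is (-15/2)/10 = -3/4.
[XWZ] = ½·(0·(13/4−3) + (11/2)·(3−0) + 2·(0−(13/4))) = ½·(0 + 33/2 − 13/2) = 5, so the Y-coordinate is 1/2.
[XYW] = ½·(0·(-1−(13/4)) + 6·(13/4−0) + (11/2)·(0−(-1))) = ½·(0 + 39/2 + 11/2) = 25/2, so the Z-coordinate is 5/4.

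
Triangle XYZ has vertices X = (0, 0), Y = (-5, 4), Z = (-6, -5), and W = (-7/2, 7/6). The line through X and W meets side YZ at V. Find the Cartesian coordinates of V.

(-21/4, 7/4)

Barycentric coordinates of W with respect to XYZ: (1/3, 1/2, 1/6).
On side YZ the X-coordinate is zero; dropping W's X-weight 1/3 and renormalizing the remaining 1/2 : 1/6 gives weights 3/4, 1/4 on Y, Z.
V = (3/4)·(-5, 4) + (1/4)·(-6, -5) = (-21/4, 7/4).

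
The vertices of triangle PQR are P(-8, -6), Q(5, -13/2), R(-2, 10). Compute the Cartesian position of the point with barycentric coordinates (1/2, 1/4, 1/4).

S = (1/2)·P + (1/4)·Q + (1/4)·R.
x-coordinate: (1/2)·(-8) + (1/4)·5 + (1/4)·(-2) = -13/4.
y-coordinate: (1/2)·(-6) + (1/4)·(-13/2) + (1/4)·10 = -17/8.

(-13/4, -17/8)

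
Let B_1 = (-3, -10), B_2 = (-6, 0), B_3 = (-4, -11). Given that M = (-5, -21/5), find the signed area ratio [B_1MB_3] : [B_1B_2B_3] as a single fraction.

3/5

[B_1B_2B_3] = ½·((-3)·(0−(-11)) + (-6)·(-11−(-10)) + (-4)·(-10−0)) = ½·(-33 + 6 + 40) = 13/2.
[B_1MB_3] = ½·((-3)·(-21/5−(-11)) + (-5)·(-11−(-10)) + (-4)·(-10−(-21/5))) = ½·(-102/5 + 5 + 116/5) = 39/10, so the ratio is (39/10)/(13/2) = 3/5.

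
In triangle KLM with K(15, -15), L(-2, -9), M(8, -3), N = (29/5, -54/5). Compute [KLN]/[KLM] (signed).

[KLM] = ½·(15·(-9−(-3)) + (-2)·(-3−(-15)) + 8·(-15−(-9))) = ½·(-90 − 24 − 48) = -81.
[KLN] = ½·(15·(-9−(-54/5)) + (-2)·(-54/5−(-15)) + (29/5)·(-15−(-9))) = ½·(27 − 42/5 − 174/5) = -81/10, so the ratio is (-81/10)/(-81) = 1/10.

1/10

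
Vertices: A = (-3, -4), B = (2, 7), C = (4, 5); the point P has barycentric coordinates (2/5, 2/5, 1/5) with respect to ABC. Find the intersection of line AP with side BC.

Line AP meets BC where the A-coordinate vanishes; zeroing P's A-weight and renormalizing leaves B, C-weights 2/5 : 1/5 → (2/3, 1/3).
So Q = (2/3)·B + (1/3)·C = (8/3, 19/3).

(8/3, 19/3)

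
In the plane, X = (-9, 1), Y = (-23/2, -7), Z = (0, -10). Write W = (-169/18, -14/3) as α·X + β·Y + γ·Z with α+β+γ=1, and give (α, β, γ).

Signed area of the reference triangle: [XYZ] = ½·((-9)·(-7−(-10)) + (-23/2)·(-10−1) + 0·(1−(-7))) = ½·(-27 + 253/2 + 0) = 199/4.
[WYZ] = ½·((-169/18)·(-7−(-10)) + (-23/2)·(-10−(-14/3)) + 0·(-14/3−(-7))) = ½·(-169/6 + 184/3 + 0) = 199/12, so the X-coordinate is (199/12)/(199/4) = 1/3.
[XWZ] = ½·((-9)·(-14/3−(-10)) + (-169/18)·(-10−1) + 0·(1−(-14/3))) = ½·(-48 + 1859/18 + 0) = 995/36, so the Y-coordinate is 5/9.
[XYW] = ½·((-9)·(-7−(-14/3)) + (-23/2)·(-14/3−1) + (-169/18)·(1−(-7))) = ½·(21 + 391/6 − 676/9) = 199/36, so the Z-coordinate is 1/9.
Check: 1/3 + 5/9 + 1/9 = 1.

(1/3, 5/9, 1/9)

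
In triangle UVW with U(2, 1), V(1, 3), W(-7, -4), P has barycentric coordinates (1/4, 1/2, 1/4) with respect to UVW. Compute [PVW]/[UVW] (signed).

The signed ratio [PVW]/[UVW] equals the barycentric coordinate of P at vertex U, which is 1/4.

1/4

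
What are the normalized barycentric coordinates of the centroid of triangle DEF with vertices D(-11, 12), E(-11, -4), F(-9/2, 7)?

(1/3, 1/3, 1/3)

The centroid is the average of the vertices, so each weight is 1/3.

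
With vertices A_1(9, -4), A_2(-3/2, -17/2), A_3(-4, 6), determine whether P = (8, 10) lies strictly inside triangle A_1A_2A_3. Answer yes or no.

Barycentric coordinates of P: (368/327, -344/327, 101/109).
The three coordinates are positive, negative, positive; a point is interior exactly when all three are positive.

no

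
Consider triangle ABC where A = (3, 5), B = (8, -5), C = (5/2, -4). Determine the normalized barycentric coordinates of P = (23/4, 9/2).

Signed area of the reference triangle: [ABC] = ½·(3·(-5−(-4)) + 8·(-4−5) + (5/2)·(5−(-5))) = ½·(-3 − 72 + 25) = -25.
[PBC] = ½·((23/4)·(-5−(-4)) + 8·(-4−(9/2)) + (5/2)·(9/2−(-5))) = ½·(-23/4 − 68 + 95/4) = -25, so the A-coordinate is (-25)/(-25) = 1.
[APC] = ½·(3·(9/2−(-4)) + (23/4)·(-4−5) + (5/2)·(5−(9/2))) = ½·(51/2 − 207/4 + 5/4) = -25/2, so the B-coordinate is 1/2.
[ABP] = ½·(3·(-5−(9/2)) + 8·(9/2−5) + (23/4)·(5−(-5))) = ½·(-57/2 − 4 + 115/2) = 25/2, so the C-coordinate is -1/2.

(1, 1/2, -1/2)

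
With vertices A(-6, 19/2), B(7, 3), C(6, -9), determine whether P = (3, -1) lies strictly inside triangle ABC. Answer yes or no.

Barycentric coordinates of P: (88/325, 81/325, 12/25).
The three coordinates are positive, positive, positive; a point is interior exactly when all three are positive.

yes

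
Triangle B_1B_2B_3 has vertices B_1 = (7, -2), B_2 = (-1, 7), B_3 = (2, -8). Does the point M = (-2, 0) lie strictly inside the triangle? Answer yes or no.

Barycentric coordinates of M: (-12/31, 64/93, 65/93).
The three coordinates are negative, positive, positive; a point is interior exactly when all three are positive.

no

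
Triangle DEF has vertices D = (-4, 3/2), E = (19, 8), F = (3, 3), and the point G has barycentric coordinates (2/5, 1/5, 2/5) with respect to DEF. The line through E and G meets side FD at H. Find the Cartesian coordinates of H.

(-1/2, 9/4)

Line EG meets FD where the E-coordinate vanishes; zeroing G's E-weight and renormalizing leaves F, D-weights 2/5 : 2/5 → (1/2, 1/2).
So H = (1/2)·F + (1/2)·D = (-1/2, 9/4).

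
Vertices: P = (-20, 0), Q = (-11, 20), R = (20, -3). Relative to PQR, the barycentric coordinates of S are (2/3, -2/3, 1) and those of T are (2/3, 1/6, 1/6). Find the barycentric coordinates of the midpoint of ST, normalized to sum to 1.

Since both coordinate triples sum to 1, the midpoint's barycentrics are the componentwise average.
(2/3+2/3)/2 = 2/3; similarly -1/4 and 7/12.

(2/3, -1/4, 7/12)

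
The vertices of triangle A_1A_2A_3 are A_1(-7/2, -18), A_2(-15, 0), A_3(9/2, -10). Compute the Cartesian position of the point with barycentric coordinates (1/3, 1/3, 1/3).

(-14/3, -28/3)

P = (1/3)·A_1 + (1/3)·A_2 + (1/3)·A_3.
x-coordinate: (1/3)·(-7/2) + (1/3)·(-15) + (1/3)·(9/2) = -14/3.
y-coordinate: (1/3)·(-18) + (1/3)·0 + (1/3)·(-10) = -28/3.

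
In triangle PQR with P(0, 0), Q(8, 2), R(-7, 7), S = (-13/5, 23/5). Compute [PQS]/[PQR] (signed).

[PQR] = ½·(0·(2−7) + 8·(7−0) + (-7)·(0−2)) = ½·(0 + 56 + 14) = 35.
[PQS] = ½·(0·(2−(23/5)) + 8·(23/5−0) + (-13/5)·(0−2)) = ½·(0 + 184/5 + 26/5) = 21, so the ratio is 21/35 = 3/5.

3/5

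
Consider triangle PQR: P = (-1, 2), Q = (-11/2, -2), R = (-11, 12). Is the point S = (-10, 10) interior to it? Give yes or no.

Barycentric coordinates of S: (3/85, 2/17, 72/85).
The three coordinates are positive, positive, positive; a point is interior exactly when all three are positive.

yes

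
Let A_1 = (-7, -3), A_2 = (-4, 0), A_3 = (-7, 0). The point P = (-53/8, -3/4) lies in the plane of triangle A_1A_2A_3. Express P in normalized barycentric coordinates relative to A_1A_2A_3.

Signed area of the reference triangle: [A_1A_2A_3] = ½·((-7)·(0−0) + (-4)·(0−(-3)) + (-7)·(-3−0)) = ½·(0 − 12 + 21) = 9/2.
[PA_2A_3] = ½·((-53/8)·(0−0) + (-4)·(0−(-3/4)) + (-7)·(-3/4−0)) = ½·(0 − 3 + 21/4) = 9/8, so the A_1-coordinate is (9/8)/(9/2) = 1/4.
[A_1PA_3] = ½·((-7)·(-3/4−0) + (-53/8)·(0−(-3)) + (-7)·(-3−(-3/4))) = ½·(21/4 − 159/8 + 63/4) = 9/16, so the A_2-coordinate is 1/8.
[A_1A_2P] = ½·((-7)·(0−(-3/4)) + (-4)·(-3/4−(-3)) + (-53/8)·(-3−0)) = ½·(-21/4 − 9 + 159/8) = 45/16, so the A_3-coordinate is 5/8.

(1/4, 1/8, 5/8)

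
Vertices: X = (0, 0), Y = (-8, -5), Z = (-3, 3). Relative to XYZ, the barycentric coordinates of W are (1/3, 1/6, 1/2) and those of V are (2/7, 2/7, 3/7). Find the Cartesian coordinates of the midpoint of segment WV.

Barycentric coordinates of the midpoint are the average: (13/42, 19/84, 13/28).
Converting: (13/42)·X + (19/84)·Y + (13/28)·Z = (-269/84, 11/42).

(-269/84, 11/42)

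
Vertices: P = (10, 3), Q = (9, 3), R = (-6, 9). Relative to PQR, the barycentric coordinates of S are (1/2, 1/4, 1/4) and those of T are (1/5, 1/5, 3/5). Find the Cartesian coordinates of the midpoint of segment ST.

Barycentric coordinates of the midpoint are the average: (7/20, 9/40, 17/40).
Converting: (7/20)·P + (9/40)·Q + (17/40)·R = (119/40, 111/20).

(119/40, 111/20)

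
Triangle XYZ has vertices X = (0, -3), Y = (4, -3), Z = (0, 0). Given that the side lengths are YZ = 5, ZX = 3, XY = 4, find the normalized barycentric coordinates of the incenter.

The incenter has barycentric coordinates proportional to the opposite side lengths: (5 : 3 : 4).
Normalizing by 5+3+4 = 12 gives (5/12, 1/4, 1/3).

(5/12, 1/4, 1/3)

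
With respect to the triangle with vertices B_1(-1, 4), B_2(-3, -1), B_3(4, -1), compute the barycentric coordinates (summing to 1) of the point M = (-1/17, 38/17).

(11/17, 2/17, 4/17)

Signed area of the reference triangle: [B_1B_2B_3] = ½·((-1)·(-1−(-1)) + (-3)·(-1−4) + 4·(4−(-1))) = ½·(0 + 15 + 20) = 35/2.
[MB_2B_3] = ½·((-1/17)·(-1−(-1)) + (-3)·(-1−(38/17)) + 4·(38/17−(-1))) = ½·(0 + 165/17 + 220/17) = 385/34, so the B_1-coordinate is (385/34)/(35/2) = 11/17.
[B_1MB_3] = ½·((-1)·(38/17−(-1)) + (-1/17)·(-1−4) + 4·(4−(38/17))) = ½·(-55/17 + 5/17 + 120/17) = 35/17, so the B_2-coordinate is 2/17.
[B_1B_2M] = ½·((-1)·(-1−(38/17)) + (-3)·(38/17−4) + (-1/17)·(4−(-1))) = ½·(55/17 + 90/17 − 5/17) = 70/17, so the B_3-coordinate is 4/17.
Check: 11/17 + 2/17 + 4/17 = 1.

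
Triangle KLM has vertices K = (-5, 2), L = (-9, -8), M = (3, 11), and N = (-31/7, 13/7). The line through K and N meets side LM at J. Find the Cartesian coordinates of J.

(-3, 3/2)

Barycentric coordinates of N with respect to KLM: (5/7, 1/7, 1/7).
On side LM the K-coordinate is zero; dropping N's K-weight 5/7 and renormalizing the remaining 1/7 : 1/7 gives weights 1/2, 1/2 on L, M.
J = (1/2)·(-9, -8) + (1/2)·(3, 11) = (-3, 3/2).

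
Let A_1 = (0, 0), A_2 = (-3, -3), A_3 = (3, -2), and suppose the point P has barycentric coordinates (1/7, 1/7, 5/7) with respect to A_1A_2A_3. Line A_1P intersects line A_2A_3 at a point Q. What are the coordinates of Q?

(2, -13/6)

Line A_1P meets A_2A_3 where the A_1-coordinate vanishes; zeroing P's A_1-weight and renormalizing leaves A_2, A_3-weights 1/7 : 5/7 → (1/6, 5/6).
So Q = (1/6)·A_2 + (5/6)·A_3 = (2, -13/6).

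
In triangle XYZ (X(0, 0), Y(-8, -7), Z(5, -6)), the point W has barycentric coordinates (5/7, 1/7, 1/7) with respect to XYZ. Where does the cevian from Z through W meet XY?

(-4/3, -7/6)

Line ZW meets XY where the Z-coordinate vanishes; zeroing W's Z-weight and renormalizing leaves X, Y-weights 5/7 : 1/7 → (5/6, 1/6).
So V = (5/6)·X + (1/6)·Y = (-4/3, -7/6).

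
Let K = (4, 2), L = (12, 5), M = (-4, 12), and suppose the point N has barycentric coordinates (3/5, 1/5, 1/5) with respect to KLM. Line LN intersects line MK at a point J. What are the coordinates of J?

(2, 9/2)

Line LN meets MK where the L-coordinate vanishes; zeroing N's L-weight and renormalizing leaves M, K-weights 1/5 : 3/5 → (1/4, 3/4).
So J = (1/4)·M + (3/4)·K = (2, 9/2).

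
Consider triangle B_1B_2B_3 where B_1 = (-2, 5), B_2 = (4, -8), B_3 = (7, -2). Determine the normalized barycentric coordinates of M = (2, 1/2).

Signed area of the reference triangle: [B_1B_2B_3] = ½·((-2)·(-8−(-2)) + 4·(-2−5) + 7·(5−(-8))) = ½·(12 − 28 + 91) = 75/2.
[MB_2B_3] = ½·(2·(-8−(-2)) + 4·(-2−(1/2)) + 7·(1/2−(-8))) = ½·(-12 − 10 + 119/2) = 75/4, so the B_1-coordinate is (75/4)/(75/2) = 1/2.
[B_1MB_3] = ½·((-2)·(1/2−(-2)) + 2·(-2−5) + 7·(5−(1/2))) = ½·(-5 − 14 + 63/2) = 25/4, so the B_2-coordinate is 1/6.
[B_1B_2M] = ½·((-2)·(-8−(1/2)) + 4·(1/2−5) + 2·(5−(-8))) = ½·(17 − 18 + 26) = 25/2, so the B_3-coordinate is 1/3.

(1/2, 1/6, 1/3)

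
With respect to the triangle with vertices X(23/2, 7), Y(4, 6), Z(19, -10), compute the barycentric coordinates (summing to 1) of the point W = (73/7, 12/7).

(2/7, 3/7, 2/7)

Signed area of the reference triangle: [XYZ] = ½·((23/2)·(6−(-10)) + 4·(-10−7) + 19·(7−6)) = ½·(184 − 68 + 19) = 135/2.
[WYZ] = ½·((73/7)·(6−(-10)) + 4·(-10−(12/7)) + 19·(12/7−6)) = ½·(1168/7 − 328/7 − 570/7) = 135/7, so the X-coordinate is (135/7)/(135/2) = 2/7.
[XWZ] = ½·((23/2)·(12/7−(-10)) + (73/7)·(-10−7) + 19·(7−(12/7))) = ½·(943/7 − 1241/7 + 703/7) = 405/14, so the Y-coordinate is 3/7.
[XYW] = ½·((23/2)·(6−(12/7)) + 4·(12/7−7) + (73/7)·(7−6)) = ½·(345/7 − 148/7 + 73/7) = 135/7, so the Z-coordinate is 2/7.
Check: 2/7 + 3/7 + 2/7 = 1.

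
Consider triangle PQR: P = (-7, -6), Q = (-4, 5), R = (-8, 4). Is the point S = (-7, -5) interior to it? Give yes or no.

yes

Barycentric coordinates of S: (37/41, 1/41, 3/41).
The three coordinates are positive, positive, positive; a point is interior exactly when all three are positive.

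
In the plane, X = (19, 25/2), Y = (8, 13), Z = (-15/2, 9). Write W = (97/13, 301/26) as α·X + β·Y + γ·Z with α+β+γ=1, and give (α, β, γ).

Signed area of the reference triangle: [XYZ] = ½·(19·(13−9) + 8·(9−(25/2)) + (-15/2)·(25/2−13)) = ½·(76 − 28 + 15/4) = 207/8.
[WYZ] = ½·((97/13)·(13−9) + 8·(9−(301/26)) + (-15/2)·(301/26−13)) = ½·(388/13 − 268/13 + 555/52) = 1035/104, so the X-coordinate is (1035/104)/(207/8) = 5/13.
[XWZ] = ½·(19·(301/26−9) + (97/13)·(9−(25/2)) + (-15/2)·(25/2−(301/26))) = ½·(1273/26 − 679/26 − 90/13) = 207/26, so the Y-coordinate is 4/13.
[XYW] = ½·(19·(13−(301/26)) + 8·(301/26−(25/2)) + (97/13)·(25/2−13)) = ½·(703/26 − 96/13 − 97/26) = 207/26, so the Z-coordinate is 4/13.

(5/13, 4/13, 4/13)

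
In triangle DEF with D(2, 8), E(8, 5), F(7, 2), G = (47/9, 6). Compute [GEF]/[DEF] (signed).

4/9

[DEF] = ½·(2·(5−2) + 8·(2−8) + 7·(8−5)) = ½·(6 − 48 + 21) = -21/2.
[GEF] = ½·((47/9)·(5−2) + 8·(2−6) + 7·(6−5)) = ½·(47/3 − 32 + 7) = -14/3, so the ratio is (-14/3)/(-21/2) = 4/9.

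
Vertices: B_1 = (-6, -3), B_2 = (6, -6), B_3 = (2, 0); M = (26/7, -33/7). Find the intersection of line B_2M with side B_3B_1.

Barycentric coordinates of M with respect to B_1B_2B_3: (1/7, 5/7, 1/7).
On side B_3B_1 the B_2-coordinate is zero; dropping M's B_2-weight 5/7 and renormalizing the remaining 1/7 : 1/7 gives weights 1/2, 1/2 on B_3, B_1.
N = (1/2)·(2, 0) + (1/2)·(-6, -3) = (-2, -3/2).

(-2, -3/2)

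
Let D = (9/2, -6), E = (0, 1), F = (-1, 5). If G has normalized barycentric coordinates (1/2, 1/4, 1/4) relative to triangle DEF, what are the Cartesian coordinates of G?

(2, -3/2)

G = (1/2)·D + (1/4)·E + (1/4)·F.
x-coordinate: (1/2)·(9/2) + (1/4)·0 + (1/4)·(-1) = 2.
y-coordinate: (1/2)·(-6) + (1/4)·1 + (1/4)·5 = -3/2.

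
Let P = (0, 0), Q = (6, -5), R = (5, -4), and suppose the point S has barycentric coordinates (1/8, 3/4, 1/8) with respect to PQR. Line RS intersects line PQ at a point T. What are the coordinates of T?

Line RS meets PQ where the R-coordinate vanishes; zeroing S's R-weight and renormalizing leaves P, Q-weights 1/8 : 3/4 → (1/7, 6/7).
So T = (1/7)·P + (6/7)·Q = (36/7, -30/7).

(36/7, -30/7)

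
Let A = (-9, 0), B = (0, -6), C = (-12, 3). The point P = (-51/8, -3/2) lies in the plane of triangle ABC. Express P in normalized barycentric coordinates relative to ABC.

Signed area of the reference triangle: [ABC] = ½·((-9)·(-6−3) + 0·(3−0) + (-12)·(0−(-6))) = ½·(81 + 0 − 72) = 9/2.
[PBC] = ½·((-51/8)·(-6−3) + 0·(3−(-3/2)) + (-12)·(-3/2−(-6))) = ½·(459/8 + 0 − 54) = 27/16, so the A-coordinate is (27/16)/(9/2) = 3/8.
[APC] = ½·((-9)·(-3/2−3) + (-51/8)·(3−0) + (-12)·(0−(-3/2))) = ½·(81/2 − 153/8 − 18) = 27/16, so the B-coordinate is 3/8.
[ABP] = ½·((-9)·(-6−(-3/2)) + 0·(-3/2−0) + (-51/8)·(0−(-6))) = ½·(81/2 + 0 − 153/4) = 9/8, so the C-coordinate is 1/4.
Check: 3/8 + 3/8 + 1/4 = 1.

(3/8, 3/8, 1/4)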